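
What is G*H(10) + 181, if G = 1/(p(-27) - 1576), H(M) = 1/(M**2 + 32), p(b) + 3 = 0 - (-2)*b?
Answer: 39015635/215556 ≈ 181.00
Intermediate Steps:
p(b) = -3 + 2*b (p(b) = -3 + (0 - (-2)*b) = -3 + (0 + 2*b) = -3 + 2*b)
H(M) = 1/(32 + M**2)
G = -1/1633 (G = 1/((-3 + 2*(-27)) - 1576) = 1/((-3 - 54) - 1576) = 1/(-57 - 1576) = 1/(-1633) = -1/1633 ≈ -0.00061237)
G*H(10) + 181 = -1/(1633*(32 + 10**2)) + 181 = -1/(1633*(32 + 100)) + 181 = -1/1633/132 + 181 = -1/1633*1/132 + 181 = -1/215556 + 181 = 39015635/215556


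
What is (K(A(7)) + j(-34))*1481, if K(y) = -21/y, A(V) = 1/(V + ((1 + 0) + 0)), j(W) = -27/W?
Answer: -8419485/34 ≈ -2.4763e+5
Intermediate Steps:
A(V) = 1/(1 + V) (A(V) = 1/(V + (1 + 0)) = 1/(V + 1) = 1/(1 + V))
(K(A(7)) + j(-34))*1481 = (-21/(1/(1 + 7)) - 27/(-34))*1481 = (-21/(1/8) - 27*(-1/34))*1481 = (-21/⅛ + 27/34)*1481 = (-21*8 + 27/34)*1481 = (-168 + 27/34)*1481 = -5685/34*1481 = -8419485/34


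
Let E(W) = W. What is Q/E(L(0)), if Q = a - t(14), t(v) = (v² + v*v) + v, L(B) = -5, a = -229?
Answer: 127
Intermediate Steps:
t(v) = v + 2*v² (t(v) = (v² + v²) + v = 2*v² + v = v + 2*v²)
Q = -635 (Q = -229 - 14*(1 + 2*14) = -229 - 14*(1 + 28) = -229 - 14*29 = -229 - 1*406 = -229 - 406 = -635)
Q/E(L(0)) = -635/(-5) = -635*(-⅕) = 127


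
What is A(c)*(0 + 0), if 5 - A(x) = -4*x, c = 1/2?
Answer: 0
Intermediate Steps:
c = ½ ≈ 0.50000
A(x) = 5 + 4*x (A(x) = 5 - (-4)*x = 5 + 4*x)
A(c)*(0 + 0) = (5 + 4*(½))*(0 + 0) = (5 + 2)*0 = 7*0 = 0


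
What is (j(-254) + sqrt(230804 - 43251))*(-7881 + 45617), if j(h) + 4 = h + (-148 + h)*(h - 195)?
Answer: 6801536640 + 1396232*sqrt(137) ≈ 6.8179e+9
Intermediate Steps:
j(h) = -4 + h + (-195 + h)*(-148 + h) (j(h) = -4 + (h + (-148 + h)*(h - 195)) = -4 + (h + (-148 + h)*(-195 + h)) = -4 + (h + (-195 + h)*(-148 + h)) = -4 + h + (-195 + h)*(-148 + h))
(j(-254) + sqrt(230804 - 43251))*(-7881 + 45617) = ((28856 + (-254)**2 - 342*(-254)) + sqrt(230804 - 43251))*(-7881 + 45617) = ((28856 + 64516 + 86868) + sqrt(187553))*37736 = (180240 + 37*sqrt(137))*37736 = 6801536640 + 1396232*sqrt(137)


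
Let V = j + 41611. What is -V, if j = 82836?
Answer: -124447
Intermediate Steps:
V = 124447 (V = 82836 + 41611 = 124447)
-V = -1*124447 = -124447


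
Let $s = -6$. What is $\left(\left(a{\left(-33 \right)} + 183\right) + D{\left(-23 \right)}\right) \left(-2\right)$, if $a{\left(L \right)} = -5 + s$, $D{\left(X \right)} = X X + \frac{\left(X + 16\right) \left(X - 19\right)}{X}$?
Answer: $- \frac{31658}{23} \approx -1376.4$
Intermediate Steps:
$D{\left(X \right)} = X^{2} + \frac{\left(-19 + X\right) \left(16 + X\right)}{X}$ ($D{\left(X \right)} = X^{2} + \frac{\left(16 + X\right) \left(-19 + X\right)}{X} = X^{2} + \frac{\left(-19 + X\right) \left(16 + X\right)}{X}$)
$a{\left(L \right)} = -11$ ($a{\left(L \right)} = -5 - 6 = -11$)
$\left(\left(a{\left(-33 \right)} + 183\right) + D{\left(-23 \right)}\right) \left(-2\right) = \left(\left(-11 + 183\right) - \left(26 - 529 - \frac{304}{23}\right)\right) \left(-2\right) = \left(172 - - \frac{11873}{23}\right) \left(-2\right) = \left(172 + \left(-3 - 23 + 529 + \frac{304}{23}\right)\right) \left(-2\right) = \left(172 + \frac{11873}{23}\right) \left(-2\right) = \frac{15829}{23} \left(-2\right) = - \frac{31658}{23}$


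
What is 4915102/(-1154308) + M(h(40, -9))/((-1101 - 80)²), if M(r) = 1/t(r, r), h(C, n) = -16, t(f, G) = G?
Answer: -27421570611065/6439935121552 ≈ -4.2580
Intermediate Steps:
M(r) = 1/r
4915102/(-1154308) + M(h(40, -9))/((-1101 - 80)²) = 4915102/(-1154308) + 1/((-16)*((-1101 - 80)²)) = 4915102*(-1/1154308) - 1/(16*((-1181)²)) = -2457551/577154 - 1/16/1394761 = -2457551/577154 - 1/16*1/1394761 = -2457551/577154 - 1/22316176 = -27421570611065/6439935121552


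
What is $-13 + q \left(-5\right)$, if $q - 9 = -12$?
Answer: $2$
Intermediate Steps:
$q = -3$ ($q = 9 - 12 = -3$)
$-13 + q \left(-5\right) = -13 - -15 = -13 + 15 = 2$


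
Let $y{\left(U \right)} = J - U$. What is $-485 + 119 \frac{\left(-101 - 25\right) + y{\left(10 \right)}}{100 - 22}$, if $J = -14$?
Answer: $- \frac{9280}{13} \approx -713.85$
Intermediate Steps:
$y{\left(U \right)} = -14 - U$
$-485 + 119 \frac{\left(-101 - 25\right) + y{\left(10 \right)}}{100 - 22} = -485 + 119 \frac{\left(-101 - 25\right) - 24}{100 - 22} = -485 + 119 \frac{-126 - 24}{78} = -485 + 119 \left(-126 - 24\right) \frac{1}{78} = -485 + 119 \left(\left(-150\right) \frac{1}{78}\right) = -485 + 119 \left(- \frac{25}{13}\right) = -485 - \frac{2975}{13} = - \frac{9280}{13}$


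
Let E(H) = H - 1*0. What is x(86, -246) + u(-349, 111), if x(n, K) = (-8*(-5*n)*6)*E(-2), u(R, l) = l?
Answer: -41169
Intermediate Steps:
E(H) = H (E(H) = H + 0 = H)
x(n, K) = -480*n (x(n, K) = -8*(-5*n)*6*(-2) = -(-240)*n*(-2) = (240*n)*(-2) = -480*n)
x(86, -246) + u(-349, 111) = -480*86 + 111 = -41280 + 111 = -41169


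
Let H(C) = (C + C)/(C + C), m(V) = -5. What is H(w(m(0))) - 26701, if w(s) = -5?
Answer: -26700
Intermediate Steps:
H(C) = 1 (H(C) = (2*C)/((2*C)) = (2*C)*(1/(2*C)) = 1)
H(w(m(0))) - 26701 = 1 - 26701 = -26700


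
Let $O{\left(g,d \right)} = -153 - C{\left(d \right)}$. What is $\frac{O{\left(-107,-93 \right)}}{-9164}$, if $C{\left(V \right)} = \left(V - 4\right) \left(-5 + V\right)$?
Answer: $\frac{9659}{9164} \approx 1.054$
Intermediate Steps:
$C{\left(V \right)} = \left(-5 + V\right) \left(-4 + V\right)$ ($C{\left(V \right)} = \left(-4 + V\right) \left(-5 + V\right) = \left(-5 + V\right) \left(-4 + V\right)$)
$O{\left(g,d \right)} = -173 - d^{2} + 9 d$ ($O{\left(g,d \right)} = -153 - \left(20 + d^{2} - 9 d\right) = -173 - d^{2} + 9 d$)
$\frac{O{\left(-107,-93 \right)}}{-9164} = \frac{-173 - \left(-93\right)^{2} + 9 \left(-93\right)}{-9164} = \left(-173 - 8649 - 837\right) \left(- \frac{1}{9164}\right) = \left(-9659\right) \left(- \frac{1}{9164}\right) = \frac{9659}{9164}$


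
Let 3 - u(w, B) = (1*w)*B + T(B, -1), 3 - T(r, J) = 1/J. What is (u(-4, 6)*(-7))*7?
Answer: -1127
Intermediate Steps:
T(r, J) = 3 - 1/J
u(w, B) = -1 - B*w (u(w, B) = 3 - ((1*w)*B + (3 - 1/(-1))) = 3 - (w*B + (3 - 1*(-1))) = 3 - (B*w + (3 + 1)) = 3 - (B*w + 4) = 3 - (4 + B*w) = 3 + (-4 - B*w) = -1 - B*w)
(u(-4, 6)*(-7))*7 = ((-1 - 1*6*(-4))*(-7))*7 = ((-1 + 24)*(-7))*7 = (23*(-7))*7 = -161*7 = -1127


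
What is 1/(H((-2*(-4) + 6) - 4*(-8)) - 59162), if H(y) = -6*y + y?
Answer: -1/59392 ≈ -1.6837e-5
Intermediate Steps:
H(y) = -5*y
1/(H((-2*(-4) + 6) - 4*(-8)) - 59162) = 1/(-5*((-2*(-4) + 6) - 4*(-8)) - 59162) = 1/(-5*((8 + 6) + 32) - 59162) = 1/(-5*(14 + 32) - 59162) = 1/(-5*46 - 59162) = 1/(-230 - 59162) = 1/(-59392) = -1/59392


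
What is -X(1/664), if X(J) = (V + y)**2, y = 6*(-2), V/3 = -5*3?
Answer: -3249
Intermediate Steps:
V = -45 (V = 3*(-5*3) = 3*(-15) = -45)
y = -12
X(J) = 3249 (X(J) = (-45 - 12)**2 = (-57)**2 = 3249)
-X(1/664) = -1*3249 = -3249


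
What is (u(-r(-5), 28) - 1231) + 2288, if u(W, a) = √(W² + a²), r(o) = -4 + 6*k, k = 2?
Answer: 1057 + 4*√53 ≈ 1086.1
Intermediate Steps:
r(o) = 8 (r(o) = -4 + 6*2 = -4 + 12 = 8)
(u(-r(-5), 28) - 1231) + 2288 = (√((-1*8)² + 28²) - 1231) + 2288 = (√((-8)² + 784) - 1231) + 2288 = (√(64 + 784) - 1231) + 2288 = (√848 - 1231) + 2288 = (4*√53 - 1231) + 2288 = (-1231 + 4*√53) + 2288 = 1057 + 4*√53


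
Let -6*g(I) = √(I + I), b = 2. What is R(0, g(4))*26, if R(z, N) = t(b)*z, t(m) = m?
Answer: 0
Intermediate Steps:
g(I) = -√2*√I/6 (g(I) = -√(I + I)/6 = -√2*√I/6)
R(z, N) = 2*z
R(0, g(4))*26 = (2*0)*26 = 0*26 = 0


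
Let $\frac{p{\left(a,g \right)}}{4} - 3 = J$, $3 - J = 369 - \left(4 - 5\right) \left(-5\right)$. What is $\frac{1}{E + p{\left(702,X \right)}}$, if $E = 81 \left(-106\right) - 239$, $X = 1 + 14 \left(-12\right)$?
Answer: $- \frac{1}{10257} \approx -9.7494 \cdot 10^{-5}$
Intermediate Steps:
$X = -167$ ($X = 1 - 168 = -167$)
$E = -8825$ ($E = -8586 - 239 = -8825$)
$J = -361$ ($J = 3 - \left(369 - \left(4 - 5\right) \left(-5\right)\right) = 3 - \left(369 - \left(-1\right) \left(-5\right)\right) = 3 - \left(369 - 5\right) = 3 - 364 = -361$)
$p{\left(a,g \right)} = -1432$ ($p{\left(a,g \right)} = 12 + 4 \left(-361\right) = 12 - 1444 = -1432$)
$\frac{1}{E + p{\left(702,X \right)}} = \frac{1}{-8825 - 1432} = \frac{1}{-10257} = - \frac{1}{10257}$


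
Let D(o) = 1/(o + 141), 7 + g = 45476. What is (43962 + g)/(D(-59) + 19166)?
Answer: 7333342/1571613 ≈ 4.6661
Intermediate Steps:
g = 45469 (g = -7 + 45476 = 45469)
D(o) = 1/(141 + o)
(43962 + g)/(D(-59) + 19166) = (43962 + 45469)/(1/(141 - 59) + 19166) = 89431/(1/82 + 19166) = 89431/(1571613/82) = 89431*(82/1571613) = 7333342/1571613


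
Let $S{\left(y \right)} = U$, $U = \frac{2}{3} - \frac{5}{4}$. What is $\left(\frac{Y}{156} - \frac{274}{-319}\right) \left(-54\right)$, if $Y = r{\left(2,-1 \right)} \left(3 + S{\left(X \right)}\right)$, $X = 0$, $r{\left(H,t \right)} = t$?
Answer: $- \frac{1511031}{33176} \approx -45.546$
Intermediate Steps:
$U = - \frac{7}{12}$ ($U = 2 \cdot \frac{1}{3} - \frac{5}{4} = \frac{2}{3} - \frac{5}{4} = - \frac{7}{12} \approx -0.58333$)
$S{\left(y \right)} = - \frac{7}{12}$
$Y = - \frac{29}{12}$ ($Y = - (3 - \frac{7}{12}) = \left(-1\right) \frac{29}{12} = - \frac{29}{12} \approx -2.4167$)
$\left(\frac{Y}{156} - \frac{274}{-319}\right) \left(-54\right) = \left(- \frac{29}{12 \cdot 156} - \frac{274}{-319}\right) \left(-54\right) = \left(\left(- \frac{29}{12}\right) \frac{1}{156} - - \frac{274}{319}\right) \left(-54\right) = \left(- \frac{29}{1872} + \frac{274}{319}\right) \left(-54\right) = \frac{503677}{597168} \left(-54\right) = - \frac{1511031}{33176}$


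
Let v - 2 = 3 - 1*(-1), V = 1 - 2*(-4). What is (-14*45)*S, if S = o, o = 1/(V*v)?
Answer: -35/3 ≈ -11.667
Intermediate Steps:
V = 9 (V = 1 + 8 = 9)
v = 6 (v = 2 + (3 - 1*(-1)) = 2 + (3 + 1) = 2 + 4 = 6)
o = 1/54 (o = 1/(9*6) = 1/54 ≈ 0.018519)
S = 1/54 ≈ 0.018519
(-14*45)*S = -14*45*(1/54) = -630*1/54 = -35/3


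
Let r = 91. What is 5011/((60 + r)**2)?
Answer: 5011/22801 ≈ 0.21977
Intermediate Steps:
5011/((60 + r)**2) = 5011/((60 + 91)**2) = 5011/(151**2) = 5011/22801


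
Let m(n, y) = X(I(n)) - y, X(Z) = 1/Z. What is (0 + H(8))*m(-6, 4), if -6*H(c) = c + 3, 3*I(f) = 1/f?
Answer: 121/3 ≈ 40.333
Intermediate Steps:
I(f) = 1/(3*f)
H(c) = -½ - c/6 (H(c) = -(c + 3)/6 = -(3 + c)/6 = -½ - c/6)
m(n, y) = -y + 3*n (m(n, y) = 1/(1/(3*n)) - y = 3*n - y = -y + 3*n)
(0 + H(8))*m(-6, 4) = (0 + (-½ - ⅙*8))*(-1*4 + 3*(-6)) = (0 + (-½ - 4/3))*(-4 - 18) = (0 - 11/6)*(-22) = -11/6*(-22) = 121/3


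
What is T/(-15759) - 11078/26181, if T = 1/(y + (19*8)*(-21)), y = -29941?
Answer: -642699948965/1518913832823 ≈ -0.42313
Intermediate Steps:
T = -1/33133 (T = 1/(-29941 + (19*8)*(-21)) = 1/(-29941 + 152*(-21)) = 1/(-29941 - 3192) = 1/(-33133) = -1/33133 ≈ -3.0181e-5)
T/(-15759) - 11078/26181 = -1/33133/(-15759) - 11078/26181 = -1/33133*(-1/15759) - 11078*1/26181 = 1/522142947 - 11078/26181 = -642699948965/1518913832823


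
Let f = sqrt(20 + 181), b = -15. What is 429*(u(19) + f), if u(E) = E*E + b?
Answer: 148434 + 429*sqrt(201) ≈ 1.5452e+5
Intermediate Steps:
u(E) = -15 + E**2 (u(E) = E*E - 15 = E**2 - 15 = -15 + E**2)
f = sqrt(201) ≈ 14.177
429*(u(19) + f) = 429*((-15 + 19**2) + sqrt(201)) = 429*((-15 + 361) + sqrt(201)) = 429*(346 + sqrt(201)) = 148434 + 429*sqrt(201)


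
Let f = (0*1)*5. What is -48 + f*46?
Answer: -48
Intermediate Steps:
f = 0 (f = 0*5 = 0)
-48 + f*46 = -48 + 0*46 = -48 + 0 = -48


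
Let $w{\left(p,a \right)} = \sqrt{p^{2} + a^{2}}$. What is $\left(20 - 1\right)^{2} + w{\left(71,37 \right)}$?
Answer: $361 + \sqrt{6410} \approx 441.06$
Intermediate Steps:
$w{\left(p,a \right)} = \sqrt{a^{2} + p^{2}}$
$\left(20 - 1\right)^{2} + w{\left(71,37 \right)} = \left(20 - 1\right)^{2} + \sqrt{37^{2} + 71^{2}} = 19^{2} + \sqrt{1369 + 5041} = 361 + \sqrt{6410}$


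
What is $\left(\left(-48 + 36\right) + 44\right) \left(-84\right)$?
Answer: $-2688$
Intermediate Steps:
$\left(\left(-48 + 36\right) + 44\right) \left(-84\right) = \left(-12 + 44\right) \left(-84\right) = 32 \left(-84\right) = -2688$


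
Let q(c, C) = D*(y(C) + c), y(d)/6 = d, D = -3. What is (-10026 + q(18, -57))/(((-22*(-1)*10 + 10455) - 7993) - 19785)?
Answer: 3018/5701 ≈ 0.52938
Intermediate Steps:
y(d) = 6*d
q(c, C) = -18*C - 3*c (q(c, C) = -3*(6*C + c) = -3*(c + 6*C) = -18*C - 3*c)
(-10026 + q(18, -57))/(((-22*(-1)*10 + 10455) - 7993) - 19785) = (-10026 + (-18*(-57) - 3*18))/(((-22*(-1)*10 + 10455) - 7993) - 19785) = (-10026 + (1026 - 54))/(((22*10 + 10455) - 7993) - 19785) = (-10026 + 972)/(((220 + 10455) - 7993) - 19785) = -9054/((10675 - 7993) - 19785) = -9054/(2682 - 19785) = -9054/(-17103) = -9054*(-1/17103) = 3018/5701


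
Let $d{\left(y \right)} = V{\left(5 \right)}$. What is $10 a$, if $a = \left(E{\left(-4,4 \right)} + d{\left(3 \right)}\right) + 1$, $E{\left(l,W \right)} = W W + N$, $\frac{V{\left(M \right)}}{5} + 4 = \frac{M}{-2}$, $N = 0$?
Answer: $-155$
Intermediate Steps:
$V{\left(M \right)} = -20 - \frac{5 M}{2}$ ($V{\left(M \right)} = -20 + 5 \frac{M}{-2} = -20 + 5 M \left(- \frac{1}{2}\right) = -20 + 5 \left(- \frac{M}{2}\right) = -20 - \frac{5 M}{2}$)
$E{\left(l,W \right)} = W^{2}$ ($E{\left(l,W \right)} = W W + 0 = W^{2} + 0 = W^{2}$)
$d{\left(y \right)} = - \frac{65}{2}$ ($d{\left(y \right)} = -20 - \frac{25}{2} = - \frac{65}{2}$)
$a = - \frac{31}{2}$ ($a = \left(4^{2} - \frac{65}{2}\right) + 1 = \left(16 - \frac{65}{2}\right) + 1 = - \frac{33}{2} + 1 = - \frac{31}{2} \approx -15.5$)
$10 a = 10 \left(- \frac{31}{2}\right) = -155$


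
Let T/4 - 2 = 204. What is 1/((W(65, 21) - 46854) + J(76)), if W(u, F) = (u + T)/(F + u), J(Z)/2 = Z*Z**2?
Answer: 86/71475317 ≈ 1.2032e-6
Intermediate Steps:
T = 824 (T = 8 + 4*204 = 8 + 816 = 824)
J(Z) = 2*Z**3 (J(Z) = 2*(Z*Z**2) = 2*Z**3)
W(u, F) = (824 + u)/(F + u) (W(u, F) = (u + 824)/(F + u) = (824 + u)/(F + u))
1/((W(65, 21) - 46854) + J(76)) = 1/(((824 + 65)/(21 + 65) - 46854) + 2*76**3) = 1/((889/86 - 46854) + 2*438976) = 1/(((1/86)*889 - 46854) + 877952) = 1/((889/86 - 46854) + 877952) = 1/(-4028555/86 + 877952) = 1/(71475317/86) = 86/71475317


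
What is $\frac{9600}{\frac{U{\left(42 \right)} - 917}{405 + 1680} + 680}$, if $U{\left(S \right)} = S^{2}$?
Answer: $\frac{20016000}{1418647} \approx 14.109$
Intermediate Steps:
$\frac{9600}{\frac{U{\left(42 \right)} - 917}{405 + 1680} + 680} = \frac{9600}{\frac{42^{2} - 917}{405 + 1680} + 680} = \frac{9600}{\frac{1764 - 917}{2085} + 680} = \frac{9600}{847 \cdot \frac{1}{2085} + 680} = \frac{9600}{\frac{847}{2085} + 680} = \frac{9600}{\frac{1418647}{2085}} = 9600 \cdot \frac{2085}{1418647} = \frac{20016000}{1418647}$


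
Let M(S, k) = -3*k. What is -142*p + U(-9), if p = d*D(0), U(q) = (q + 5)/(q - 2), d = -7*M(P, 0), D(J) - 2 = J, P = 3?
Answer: 4/11 ≈ 0.36364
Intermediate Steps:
D(J) = 2 + J
d = 0 (d = -(-21)*0 = -7*0 = 0)
U(q) = (5 + q)/(-2 + q)
p = 0 (p = 0*(2 + 0) = 0*2 = 0)
-142*p + U(-9) = -142*0 + (5 - 9)/(-2 - 9) = 0 - 4/(-11) = 0 - 1/11*(-4) = 0 + 4/11 = 4/11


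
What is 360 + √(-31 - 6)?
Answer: 360 + I*√37 ≈ 360.0 + 6.0828*I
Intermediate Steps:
360 + √(-31 - 6) = 360 + √(-37) = 360 + I*√37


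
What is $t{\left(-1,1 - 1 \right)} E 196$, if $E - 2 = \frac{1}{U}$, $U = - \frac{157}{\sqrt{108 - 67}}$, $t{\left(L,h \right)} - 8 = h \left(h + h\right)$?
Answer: $3136 - \frac{1568 \sqrt{41}}{157} \approx 3072.1$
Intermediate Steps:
$t{\left(L,h \right)} = 8 + 2 h^{2}$ ($t{\left(L,h \right)} = 8 + h \left(h + h\right) = 8 + h 2 h = 8 + 2 h^{2}$)
$U = - \frac{157 \sqrt{41}}{41}$ ($U = - \frac{157}{\sqrt{41}} = - 157 \frac{\sqrt{41}}{41} = - \frac{157 \sqrt{41}}{41} \approx -24.519$)
$E = 2 - \frac{\sqrt{41}}{157}$ ($E = 2 + \frac{1}{\left(- \frac{157}{41}\right) \sqrt{41}} = 2 - \frac{\sqrt{41}}{157} \approx 1.9592$)
$t{\left(-1,1 - 1 \right)} E 196 = \left(8 + 2 \left(1 - 1\right)^{2}\right) \left(2 - \frac{\sqrt{41}}{157}\right) 196 = \left(8 + 2 \cdot 0^{2}\right) \left(2 - \frac{\sqrt{41}}{157}\right) 196 = \left(8 + 2 \cdot 0\right) \left(2 - \frac{\sqrt{41}}{157}\right) 196 = \left(8 + 0\right) \left(2 - \frac{\sqrt{41}}{157}\right) 196 = 8 \left(2 - \frac{\sqrt{41}}{157}\right) 196 = \left(16 - \frac{8 \sqrt{41}}{157}\right) 196 = 3136 - \frac{1568 \sqrt{41}}{157}$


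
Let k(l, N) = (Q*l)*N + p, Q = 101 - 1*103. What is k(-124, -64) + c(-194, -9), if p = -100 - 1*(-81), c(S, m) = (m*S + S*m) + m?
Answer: -12408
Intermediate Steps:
c(S, m) = m + 2*S*m (c(S, m) = (S*m + S*m) + m = 2*S*m + m = m + 2*S*m)
p = -19 (p = -100 + 81 = -19)
Q = -2 (Q = 101 - 103 = -2)
k(l, N) = -19 - 2*N*l (k(l, N) = (-2*l)*N - 19 = -2*N*l - 19 = -19 - 2*N*l)
k(-124, -64) + c(-194, -9) = (-19 - 2*(-64)*(-124)) - 9*(1 + 2*(-194)) = (-19 - 15872) - 9*(1 - 388) = -15891 - 9*(-387) = -15891 + 3483 = -12408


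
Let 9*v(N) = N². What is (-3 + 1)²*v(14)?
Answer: 784/9 ≈ 87.111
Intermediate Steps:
v(N) = N²/9
(-3 + 1)²*v(14) = (-3 + 1)²*((⅑)*14²) = (-2)²*((⅑)*196) = 4*(196/9) = 784/9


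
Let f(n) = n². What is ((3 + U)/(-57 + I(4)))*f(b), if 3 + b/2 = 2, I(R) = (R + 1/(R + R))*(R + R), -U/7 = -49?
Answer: -173/3 ≈ -57.667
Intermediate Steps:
U = 343 (U = -7*(-49) = 343)
I(R) = 2*R*(R + 1/(2*R)) (I(R) = (R + 1/(2*R))*(2*R) = 2*R*(R + 1/(2*R)))
b = -2 (b = -6 + 2*2 = -6 + 4 = -2)
((3 + U)/(-57 + I(4)))*f(b) = ((3 + 343)/(-57 + (1 + 2*4²)))*(-2)² = (346/(-57 + (1 + 2*16)))*4 = (346/(-57 + (1 + 32)))*4 = (346/(-57 + 33))*4 = (346/(-24))*4 = (346*(-1/24))*4 = -173/12*4 = -173/3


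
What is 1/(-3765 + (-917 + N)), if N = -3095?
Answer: -1/7777 ≈ -0.00012858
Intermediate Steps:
1/(-3765 + (-917 + N)) = 1/(-3765 + (-917 - 3095)) = 1/(-3765 - 4012) = 1/(-7777) = -1/7777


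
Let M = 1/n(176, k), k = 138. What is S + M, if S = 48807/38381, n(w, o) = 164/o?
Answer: 6650463/3147242 ≈ 2.1131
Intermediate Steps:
S = 48807/38381 (S = 48807*(1/38381) = 48807/38381 ≈ 1.2716)
M = 69/82 (M = 1/(164/138) = 1/(164*(1/138)) = 1/(82/69) = 69/82 ≈ 0.84146)
S + M = 48807/38381 + 69/82 = 6650463/3147242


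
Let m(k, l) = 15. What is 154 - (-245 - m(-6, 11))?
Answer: 414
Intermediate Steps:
154 - (-245 - m(-6, 11)) = 154 - (-245 - 1*15) = 154 - (-245 - 15) = 154 - 1*(-260) = 154 + 260 = 414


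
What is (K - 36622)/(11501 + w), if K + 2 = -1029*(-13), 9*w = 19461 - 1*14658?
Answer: -69741/36104 ≈ -1.9317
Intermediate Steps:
w = 1601/3 (w = (19461 - 1*14658)/9 = (19461 - 14658)/9 = (⅑)*4803 = 1601/3 ≈ 533.67)
K = 13375 (K = -2 - 1029*(-13) = -2 + 13377 = 13375)
(K - 36622)/(11501 + w) = (13375 - 36622)/(11501 + 1601/3) = -23247/36104/3 = -23247*3/36104 = -69741/36104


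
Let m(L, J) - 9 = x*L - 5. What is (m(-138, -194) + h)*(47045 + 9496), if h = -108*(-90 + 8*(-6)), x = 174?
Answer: -514749264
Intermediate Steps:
h = 14904 (h = -108*(-90 - 48) = -108*(-138) = 14904)
m(L, J) = 4 + 174*L (m(L, J) = 9 + (174*L - 5) = 9 + (-5 + 174*L) = 4 + 174*L)
(m(-138, -194) + h)*(47045 + 9496) = ((4 + 174*(-138)) + 14904)*(47045 + 9496) = ((4 - 24012) + 14904)*56541 = (-24008 + 14904)*56541 = -9104*56541 = -514749264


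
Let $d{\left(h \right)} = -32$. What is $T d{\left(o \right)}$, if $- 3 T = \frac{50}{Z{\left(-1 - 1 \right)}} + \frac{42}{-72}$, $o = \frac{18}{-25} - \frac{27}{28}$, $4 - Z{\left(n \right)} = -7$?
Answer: $\frac{4184}{99} \approx 42.263$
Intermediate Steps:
$Z{\left(n \right)} = 11$ ($Z{\left(n \right)} = 4 - -7 = 4 + 7 = 11$)
$o = - \frac{1179}{700}$ ($o = 18 \left(- \frac{1}{25}\right) - \frac{27}{28} = - \frac{18}{25} - \frac{27}{28} = - \frac{1179}{700} \approx -1.6843$)
$T = - \frac{523}{396}$ ($T = - \frac{\frac{50}{11} + \frac{42}{-72}}{3} = - \frac{50 \cdot \frac{1}{11} + 42 \left(- \frac{1}{72}\right)}{3} = - \frac{\frac{50}{11} - \frac{7}{12}}{3} = \left(- \frac{1}{3}\right) \frac{523}{132} = - \frac{523}{396} \approx -1.3207$)
$T d{\left(o \right)} = \left(- \frac{523}{396}\right) \left(-32\right) = \frac{4184}{99}$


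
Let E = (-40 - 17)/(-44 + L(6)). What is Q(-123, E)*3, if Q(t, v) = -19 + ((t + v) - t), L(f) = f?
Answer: -105/2 ≈ -52.500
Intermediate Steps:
E = 3/2 (E = (-40 - 17)/(-44 + 6) = -57/(-38) = -57*(-1/38) = 3/2 ≈ 1.5000)
Q(t, v) = -19 + v
Q(-123, E)*3 = (-19 + 3/2)*3 = -35/2*3 = -105/2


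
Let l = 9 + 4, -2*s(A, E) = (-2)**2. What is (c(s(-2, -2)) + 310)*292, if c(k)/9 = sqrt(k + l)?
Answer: 90520 + 2628*sqrt(11) ≈ 99236.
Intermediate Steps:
s(A, E) = -2 (s(A, E) = -1/2*(-2)**2 = -1/2*4 = -2)
l = 13
c(k) = 9*sqrt(13 + k) (c(k) = 9*sqrt(k + 13) = 9*sqrt(13 + k))
(c(s(-2, -2)) + 310)*292 = (9*sqrt(13 - 2) + 310)*292 = (9*sqrt(11) + 310)*292 = (310 + 9*sqrt(11))*292 = 90520 + 2628*sqrt(11)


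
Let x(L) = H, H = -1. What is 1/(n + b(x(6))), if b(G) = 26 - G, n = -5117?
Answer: -1/5090 ≈ -0.00019646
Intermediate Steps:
x(L) = -1
1/(n + b(x(6))) = 1/(-5117 + (26 - 1*(-1))) = 1/(-5117 + (26 + 1)) = 1/(-5117 + 27) = 1/(-5090) = -1/5090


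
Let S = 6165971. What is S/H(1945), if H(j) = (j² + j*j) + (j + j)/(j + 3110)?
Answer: 890542383/1092753904 ≈ 0.81495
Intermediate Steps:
H(j) = 2*j² + 2*j/(3110 + j) (H(j) = (j² + j²) + (2*j)/(3110 + j) = 2*j² + 2*j/(3110 + j))
S/H(1945) = 6165971/((2*1945*(1 + 1945² + 3110*1945)/(3110 + 1945))) = 6165971/((2*1945*(1 + 3783025 + 6048950)/5055)) = 6165971/((2*1945*(1/5055)*9831976)) = 6165971/(7649277328/1011) = 6165971*(1011/7649277328) = 890542383/1092753904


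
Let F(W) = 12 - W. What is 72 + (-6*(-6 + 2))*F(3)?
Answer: 288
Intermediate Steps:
72 + (-6*(-6 + 2))*F(3) = 72 + (-6*(-6 + 2))*(12 - 1*3) = 72 + (-6*(-4))*(12 - 3) = 72 + 24*9 = 72 + 216 = 288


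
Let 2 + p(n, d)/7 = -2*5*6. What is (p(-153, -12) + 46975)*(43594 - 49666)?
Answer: -282596952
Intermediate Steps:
p(n, d) = -434 (p(n, d) = -14 + 7*(-2*5*6) = -14 + 7*(-10*6) = -14 + 7*(-60) = -14 - 420 = -434)
(p(-153, -12) + 46975)*(43594 - 49666) = (-434 + 46975)*(43594 - 49666) = 46541*(-6072) = -282596952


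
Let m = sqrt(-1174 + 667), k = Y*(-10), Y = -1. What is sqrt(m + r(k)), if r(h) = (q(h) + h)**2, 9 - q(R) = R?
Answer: sqrt(81 + 13*I*sqrt(3)) ≈ 9.0849 + 1.2392*I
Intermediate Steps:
q(R) = 9 - R
k = 10 (k = -1*(-10) = 10)
m = 13*I*sqrt(3) (m = sqrt(-507) = 13*I*sqrt(3) ≈ 22.517*I)
r(h) = 81 (r(h) = ((9 - h) + h)**2 = 9**2 = 81)
sqrt(m + r(k)) = sqrt(13*I*sqrt(3) + 81) = sqrt(81 + 13*I*sqrt(3))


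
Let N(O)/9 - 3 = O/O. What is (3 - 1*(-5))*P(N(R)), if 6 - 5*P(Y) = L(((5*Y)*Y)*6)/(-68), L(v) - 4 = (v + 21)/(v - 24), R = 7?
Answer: 5349191/550460 ≈ 9.7177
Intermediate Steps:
L(v) = 4 + (21 + v)/(-24 + v) (L(v) = 4 + (v + 21)/(v - 24) = 4 + (21 + v)/(-24 + v))
N(O) = 36 (N(O) = 27 + 9*(O/O) = 27 + 9*1 = 27 + 9 = 36)
P(Y) = 6/5 + (-15 + 30*Y²)/(68*(-24 + 30*Y²)) (P(Y) = 6/5 - 5*(-15 + ((5*Y)*Y)*6)/(-24 + ((5*Y)*Y)*6)/(5*(-68)) = 6/5 - 5*(-15 + (5*Y²)*6)/(-24 + (5*Y²)*6)*(-1)/(5*68) = 6/5 - 5*(-15 + 30*Y²)/(-24 + 30*Y²)*(-1)/(5*68) = 6/5 - (-1)*(-15 + 30*Y²)/(68*(-24 + 30*Y²)) = 6/5 + (-15 + 30*Y²)/(68*(-24 + 30*Y²)))
(3 - 1*(-5))*P(N(R)) = (3 - 1*(-5))*((-3289 + 4130*36²)/(680*(-4 + 5*36²))) = (3 + 5)*((-3289 + 4130*1296)/(680*(-4 + 5*1296))) = 8*((-3289 + 5352480)/(680*(-4 + 6480))) = 8*((1/680)*5349191/6476) = 8*((1/680)*(1/6476)*5349191) = 8*(5349191/4403680) = 5349191/550460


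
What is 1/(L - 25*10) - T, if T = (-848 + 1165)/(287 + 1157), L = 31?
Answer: -70867/316236 ≈ -0.22410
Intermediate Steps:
T = 317/1444 ≈ 0.21953
1/(L - 25*10) - T = 1/(31 - 25*10) - 1*317/1444 = 1/(31 - 250) - 317/1444 = 1/(-219) - 317/1444 = -1/219 - 317/1444 = -70867/316236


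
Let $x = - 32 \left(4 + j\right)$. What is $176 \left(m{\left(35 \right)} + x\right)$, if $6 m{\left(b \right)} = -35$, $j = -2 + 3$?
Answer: $- \frac{87560}{3} \approx -29187.0$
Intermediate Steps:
$j = 1$
$m{\left(b \right)} = - \frac{35}{6}$ ($m{\left(b \right)} = \frac{1}{6} \left(-35\right) = - \frac{35}{6}$)
$x = -160$ ($x = - 32 \left(4 + 1\right) = \left(-32\right) 5 = -160$)
$176 \left(m{\left(35 \right)} + x\right) = 176 \left(- \frac{35}{6} - 160\right) = 176 \left(- \frac{995}{6}\right) = - \frac{87560}{3}$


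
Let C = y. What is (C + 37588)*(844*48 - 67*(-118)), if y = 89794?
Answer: 6167581676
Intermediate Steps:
C = 89794
(C + 37588)*(844*48 - 67*(-118)) = (89794 + 37588)*(844*48 - 67*(-118)) = 127382*(40512 + 7906) = 127382*48418 = 6167581676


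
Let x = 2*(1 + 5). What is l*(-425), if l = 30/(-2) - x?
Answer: 11475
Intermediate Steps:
x = 12 (x = 2*6 = 12)
l = -27 (l = 30/(-2) - 1*12 = 30*(-½) - 12 = -15 - 12 = -27)
l*(-425) = -27*(-425) = 11475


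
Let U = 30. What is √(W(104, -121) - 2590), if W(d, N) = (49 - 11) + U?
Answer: I*√2522 ≈ 50.22*I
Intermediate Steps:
W(d, N) = 68 (W(d, N) = (49 - 11) + 30 = 38 + 30 = 68)
√(W(104, -121) - 2590) = √(68 - 2590) = √(-2522) = I*√2522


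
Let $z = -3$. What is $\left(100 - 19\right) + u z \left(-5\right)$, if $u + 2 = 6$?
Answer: $141$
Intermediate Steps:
$u = 4$ ($u = -2 + 6 = 4$)
$\left(100 - 19\right) + u z \left(-5\right) = \left(100 - 19\right) + 4 \left(-3\right) \left(-5\right) = 81 - -60 = 81 + 60 = 141$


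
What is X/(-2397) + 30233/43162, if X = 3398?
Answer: -10599425/14779902 ≈ -0.71715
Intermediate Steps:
X/(-2397) + 30233/43162 = 3398/(-2397) + 30233/43162 = 3398*(-1/2397) + 30233*(1/43162) = -3398/2397 + 4319/6166 = -10599425/14779902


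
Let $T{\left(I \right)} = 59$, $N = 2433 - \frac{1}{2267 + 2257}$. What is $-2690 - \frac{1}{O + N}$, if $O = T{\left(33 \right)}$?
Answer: $- \frac{30326545354}{11273807} \approx -2690.0$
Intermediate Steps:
$N = \frac{11006891}{4524}$ ($N = 2433 - \frac{1}{4524} = \frac{11006891}{4524} \approx 2433.0$)
$O = 59$
$-2690 - \frac{1}{O + N} = -2690 - \frac{1}{59 + \frac{11006891}{4524}} = -2690 - \frac{1}{\frac{11273807}{4524}} = -2690 - \frac{4524}{11273807} = - \frac{30326545354}{11273807}$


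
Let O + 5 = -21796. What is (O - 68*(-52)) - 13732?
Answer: -31997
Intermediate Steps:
O = -21801 (O = -5 - 21796 = -21801)
(O - 68*(-52)) - 13732 = (-21801 - 68*(-52)) - 13732 = (-21801 + 3536) - 13732 = -18265 - 13732 = -31997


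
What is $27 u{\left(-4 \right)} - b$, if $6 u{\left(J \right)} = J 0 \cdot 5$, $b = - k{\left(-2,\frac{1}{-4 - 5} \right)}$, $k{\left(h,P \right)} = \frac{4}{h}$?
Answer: $-2$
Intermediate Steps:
$b = 2$ ($b = - \frac{4}{-2} = - \frac{4 \left(-1\right)}{2} = \left(-1\right) \left(-2\right) = 2$)
$u{\left(J \right)} = 0$ ($u{\left(J \right)} = \frac{J 0 \cdot 5}{6} = \frac{0 \cdot 5}{6} = \frac{1}{6} \cdot 0 = 0$)
$27 u{\left(-4 \right)} - b = 27 \cdot 0 - 2 = 0 - 2 = -2$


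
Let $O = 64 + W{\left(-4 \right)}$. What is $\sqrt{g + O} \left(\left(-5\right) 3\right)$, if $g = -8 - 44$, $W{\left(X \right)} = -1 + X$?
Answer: $- 15 \sqrt{7} \approx -39.686$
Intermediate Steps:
$g = -52$
$O = 59$ ($O = 64 - 5 = 59$)
$\sqrt{g + O} \left(\left(-5\right) 3\right) = \sqrt{-52 + 59} \left(\left(-5\right) 3\right) = \sqrt{7} \left(-15\right) = - 15 \sqrt{7}$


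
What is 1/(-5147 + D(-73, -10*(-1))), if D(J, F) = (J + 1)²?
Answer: 1/37 ≈ 0.027027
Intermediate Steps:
D(J, F) = (1 + J)²
1/(-5147 + D(-73, -10*(-1))) = 1/(-5147 + (1 - 73)²) = 1/(-5147 + (-72)²) = 1/(-5147 + 5184) = 1/37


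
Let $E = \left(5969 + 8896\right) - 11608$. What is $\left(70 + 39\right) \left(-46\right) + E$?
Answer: $-1757$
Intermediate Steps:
$E = 3257$ ($E = 14865 - 11608 = 3257$)
$\left(70 + 39\right) \left(-46\right) + E = \left(70 + 39\right) \left(-46\right) + 3257 = 109 \left(-46\right) + 3257 = -5014 + 3257 = -1757$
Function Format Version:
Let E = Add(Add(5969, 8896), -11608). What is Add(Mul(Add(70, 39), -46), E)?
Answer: -1757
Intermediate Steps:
E = 3257 (E = Add(14865, -11608) = 3257)
Add(Mul(Add(70, 39), -46), E) = Add(Mul(Add(70, 39), -46), 3257) = Add(Mul(109, -46), 3257) = Add(-5014, 3257) = -1757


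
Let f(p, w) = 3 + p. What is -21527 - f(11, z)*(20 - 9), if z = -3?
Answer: -21681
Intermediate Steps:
-21527 - f(11, z)*(20 - 9) = -21527 - (3 + 11)*(20 - 9) = -21527 - 14*11 = -21527 - 1*154 = -21527 - 154 = -21681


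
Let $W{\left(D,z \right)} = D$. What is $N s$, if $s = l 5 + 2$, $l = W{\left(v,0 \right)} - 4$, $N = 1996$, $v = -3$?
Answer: $-65868$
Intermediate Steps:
$l = -7$ ($l = -3 - 4 = -7$)
$s = -33$ ($s = \left(-7\right) 5 + 2 = -35 + 2 = -33$)
$N s = 1996 \left(-33\right) = -65868$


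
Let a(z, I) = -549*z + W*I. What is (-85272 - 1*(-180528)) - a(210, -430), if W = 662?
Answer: 495206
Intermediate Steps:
a(z, I) = -549*z + 662*I
(-85272 - 1*(-180528)) - a(210, -430) = (-85272 - 1*(-180528)) - (-549*210 + 662*(-430)) = (-85272 + 180528) - (-115290 - 284660) = 95256 - 1*(-399950) = 95256 + 399950 = 495206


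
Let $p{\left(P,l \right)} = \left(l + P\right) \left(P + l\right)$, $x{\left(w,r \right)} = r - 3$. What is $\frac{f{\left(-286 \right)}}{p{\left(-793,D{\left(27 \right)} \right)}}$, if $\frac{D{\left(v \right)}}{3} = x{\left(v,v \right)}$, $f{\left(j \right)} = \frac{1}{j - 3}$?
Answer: $- \frac{1}{150234049} \approx -6.6563 \cdot 10^{-9}$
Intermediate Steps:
$x{\left(w,r \right)} = -3 + r$ ($x{\left(w,r \right)} = r - 3 = -3 + r$)
$f{\left(j \right)} = \frac{1}{-3 + j}$
$D{\left(v \right)} = -9 + 3 v$ ($D{\left(v \right)} = 3 \left(-3 + v\right) = -9 + 3 v$)
$p{\left(P,l \right)} = \left(P + l\right)^{2}$ ($p{\left(P,l \right)} = \left(P + l\right) \left(P + l\right) = \left(P + l\right)^{2}$)
$\frac{f{\left(-286 \right)}}{p{\left(-793,D{\left(27 \right)} \right)}} = \frac{1}{\left(-3 - 286\right) \left(-793 + \left(-9 + 3 \cdot 27\right)\right)^{2}} = \frac{1}{\left(-289\right) \left(-793 + \left(-9 + 81\right)\right)^{2}} = - \frac{1}{289 \left(-793 + 72\right)^{2}} = - \frac{1}{289 \left(-721\right)^{2}} = - \frac{1}{289 \cdot 519841} = \left(- \frac{1}{289}\right) \frac{1}{519841} = - \frac{1}{150234049}$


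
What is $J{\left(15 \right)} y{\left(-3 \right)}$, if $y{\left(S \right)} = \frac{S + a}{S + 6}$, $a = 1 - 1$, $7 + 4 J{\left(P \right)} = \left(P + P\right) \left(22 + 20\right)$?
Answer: $- \frac{1253}{4} \approx -313.25$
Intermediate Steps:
$J{\left(P \right)} = - \frac{7}{4} + 21 P$ ($J{\left(P \right)} = - \frac{7}{4} + \frac{\left(P + P\right) \left(22 + 20\right)}{4} = - \frac{7}{4} + \frac{2 P 42}{4} = - \frac{7}{4} + \frac{84 P}{4} = - \frac{7}{4} + 21 P$)
$a = 0$ ($a = 1 - 1 = 0$)
$y{\left(S \right)} = \frac{S}{6 + S}$ ($y{\left(S \right)} = \frac{S + 0}{S + 6} = \frac{S}{6 + S}$)
$J{\left(15 \right)} y{\left(-3 \right)} = \left(- \frac{7}{4} + 21 \cdot 15\right) \left(- \frac{3}{6 - 3}\right) = \left(- \frac{7}{4} + 315\right) \left(- \frac{3}{3}\right) = \frac{1253 \left(\left(-3\right) \frac{1}{3}\right)}{4} = \frac{1253}{4} \left(-1\right) = - \frac{1253}{4}$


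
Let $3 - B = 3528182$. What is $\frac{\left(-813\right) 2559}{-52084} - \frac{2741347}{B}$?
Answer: $\frac{7483040296741}{183761675036} \approx 40.721$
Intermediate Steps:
$B = -3528179$ ($B = 3 - 3528182 = -3528179$)
$\frac{\left(-813\right) 2559}{-52084} - \frac{2741347}{B} = \frac{\left(-813\right) 2559}{-52084} - \frac{2741347}{-3528179} = \left(-2080467\right) \left(- \frac{1}{52084}\right) - - \frac{2741347}{3528179} = \frac{2080467}{52084} + \frac{2741347}{3528179} = \frac{7483040296741}{183761675036}$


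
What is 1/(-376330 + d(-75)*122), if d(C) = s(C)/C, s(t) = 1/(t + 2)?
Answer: -5475/2060406628 ≈ -2.6572e-6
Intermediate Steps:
s(t) = 1/(2 + t)
d(C) = 1/(C*(2 + C)) (d(C) = 1/((2 + C)*C) = 1/(C*(2 + C)))
1/(-376330 + d(-75)*122) = 1/(-376330 + (1/((-75)*(2 - 75)))*122) = 1/(-376330 - 1/75/(-73)*122) = 1/(-376330 - 1/75*(-1/73)*122) = 1/(-376330 + (1/5475)*122) = 1/(-376330 + 122/5475) = 1/(-2060406628/5475) = -5475/2060406628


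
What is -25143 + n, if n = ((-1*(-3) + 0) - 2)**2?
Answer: -25142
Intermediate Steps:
n = 1 (n = ((3 + 0) - 2)**2 = (3 - 2)**2 = 1**2 = 1)
-25143 + n = -25143 + 1 = -25142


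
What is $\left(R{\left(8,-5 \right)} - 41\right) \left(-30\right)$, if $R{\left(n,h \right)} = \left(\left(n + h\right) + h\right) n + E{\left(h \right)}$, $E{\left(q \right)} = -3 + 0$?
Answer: $1800$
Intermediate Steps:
$E{\left(q \right)} = -3$
$R{\left(n,h \right)} = -3 + n \left(n + 2 h\right)$ ($R{\left(n,h \right)} = \left(\left(n + h\right) + h\right) n - 3 = \left(\left(h + n\right) + h\right) n - 3 = \left(n + 2 h\right) n - 3 = n \left(n + 2 h\right) - 3 = -3 + n \left(n + 2 h\right)$)
$\left(R{\left(8,-5 \right)} - 41\right) \left(-30\right) = \left(\left(-3 + 8^{2} + 2 \left(-5\right) 8\right) - 41\right) \left(-30\right) = \left(\left(-3 + 64 - 80\right) - 41\right) \left(-30\right) = \left(-19 - 41\right) \left(-30\right) = \left(-60\right) \left(-30\right) = 1800$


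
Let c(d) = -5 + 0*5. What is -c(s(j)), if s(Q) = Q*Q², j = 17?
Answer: 5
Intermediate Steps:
s(Q) = Q³
c(d) = -5 (c(d) = -5 + 0 = -5)
-c(s(j)) = -1*(-5) = 5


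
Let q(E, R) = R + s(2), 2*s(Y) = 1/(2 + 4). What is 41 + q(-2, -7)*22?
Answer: -667/6 ≈ -111.17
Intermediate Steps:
s(Y) = 1/12 (s(Y) = 1/(2*(2 + 4)) = (1/2)/6 = (1/2)*(1/6) = 1/12)
q(E, R) = 1/12 + R (q(E, R) = R + 1/12 = 1/12 + R)
41 + q(-2, -7)*22 = 41 + (1/12 - 7)*22 = 41 - 83/12*22 = 41 - 913/6 = -667/6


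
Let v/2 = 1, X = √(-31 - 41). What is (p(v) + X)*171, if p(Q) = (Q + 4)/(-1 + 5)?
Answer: 513/2 + 1026*I*√2 ≈ 256.5 + 1451.0*I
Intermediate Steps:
X = 6*I*√2 (X = √(-72) = 6*I*√2 ≈ 8.4853*I)
v = 2 (v = 2*1 = 2)
p(Q) = 1 + Q/4 (p(Q) = (4 + Q)/4 = (4 + Q)*(¼) = 1 + Q/4)
(p(v) + X)*171 = ((1 + (¼)*2) + 6*I*√2)*171 = ((1 + ½) + 6*I*√2)*171 = (3/2 + 6*I*√2)*171 = 513/2 + 1026*I*√2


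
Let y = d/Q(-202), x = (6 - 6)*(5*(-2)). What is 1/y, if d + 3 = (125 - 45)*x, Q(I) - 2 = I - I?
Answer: -⅔ ≈ -0.66667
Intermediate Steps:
Q(I) = 2 (Q(I) = 2 + (I - I) = 2 + 0 = 2)
x = 0 (x = 0*(-10) = 0)
d = -3 (d = -3 + (125 - 45)*0 = -3 + 80*0 = -3 + 0 = -3)
y = -3/2 ≈ -1.5000
1/y = 1/(-3/2) = -⅔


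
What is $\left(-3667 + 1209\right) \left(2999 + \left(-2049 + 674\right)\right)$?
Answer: $-3991792$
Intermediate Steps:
$\left(-3667 + 1209\right) \left(2999 + \left(-2049 + 674\right)\right) = - 2458 \left(2999 - 1375\right) = \left(-2458\right) 1624 = -3991792$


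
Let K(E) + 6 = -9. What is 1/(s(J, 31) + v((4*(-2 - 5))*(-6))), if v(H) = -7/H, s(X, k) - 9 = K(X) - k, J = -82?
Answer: -24/889 ≈ -0.026997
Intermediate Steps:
K(E) = -15 (K(E) = -6 - 9 = -15)
s(X, k) = -6 - k (s(X, k) = 9 + (-15 - k) = -6 - k)
1/(s(J, 31) + v((4*(-2 - 5))*(-6))) = 1/((-6 - 1*31) - 7*(-1/(24*(-2 - 5)))) = 1/((-6 - 31) - 7/((4*(-7))*(-6))) = 1/(-37 - 7/((-28*(-6)))) = 1/(-37 - 7/168) = 1/(-37 - 7*1/168) = 1/(-37 - 1/24) = 1/(-889/24) = -24/889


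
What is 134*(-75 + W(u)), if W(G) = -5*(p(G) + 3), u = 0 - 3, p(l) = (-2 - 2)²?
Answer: -22780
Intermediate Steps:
p(l) = 16 (p(l) = (-4)² = 16)
u = -3
W(G) = -95 (W(G) = -5*(16 + 3) = -5*19 = -95)
134*(-75 + W(u)) = 134*(-75 - 95) = 134*(-170) = -22780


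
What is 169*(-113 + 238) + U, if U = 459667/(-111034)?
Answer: 2345133583/111034 ≈ 21121.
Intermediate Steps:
U = -459667/111034 (U = 459667*(-1/111034) = -459667/111034 ≈ -4.1399)
169*(-113 + 238) + U = 169*(-113 + 238) - 459667/111034 = 169*125 - 459667/111034 = 21125 - 459667/111034 = 2345133583/111034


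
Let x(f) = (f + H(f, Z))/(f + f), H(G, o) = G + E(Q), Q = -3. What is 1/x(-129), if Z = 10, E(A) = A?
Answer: 86/87 ≈ 0.98851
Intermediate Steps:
H(G, o) = -3 + G (H(G, o) = G - 3 = -3 + G)
x(f) = (-3 + 2*f)/(2*f) (x(f) = (f + (-3 + f))/(f + f) = (-3 + 2*f)/((2*f)) = (-3 + 2*f)*(1/(2*f)) = (-3 + 2*f)/(2*f))
1/x(-129) = 1/((-3/2 - 129)/(-129)) = 1/(-1/129*(-261/2)) = 1/(87/86) = 86/87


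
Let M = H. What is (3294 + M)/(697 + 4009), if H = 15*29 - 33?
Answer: 1848/2353 ≈ 0.78538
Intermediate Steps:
H = 402 (H = 435 - 33 = 402)
M = 402
(3294 + M)/(697 + 4009) = (3294 + 402)/(697 + 4009) = 3696/4706 = 3696*(1/4706) = 1848/2353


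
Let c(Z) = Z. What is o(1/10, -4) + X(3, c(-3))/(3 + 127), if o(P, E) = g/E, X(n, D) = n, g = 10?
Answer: -161/65 ≈ -2.4769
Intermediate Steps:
o(P, E) = 10/E
o(1/10, -4) + X(3, c(-3))/(3 + 127) = 10/(-4) + 3/(3 + 127) = 10*(-¼) + 3/130 = -5/2 + (1/130)*3 = -5/2 + 3/130 = -161/65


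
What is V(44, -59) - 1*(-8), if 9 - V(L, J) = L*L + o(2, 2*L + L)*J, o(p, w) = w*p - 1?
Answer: 13598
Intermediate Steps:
o(p, w) = -1 + p*w (o(p, w) = p*w - 1 = -1 + p*w)
V(L, J) = 9 - L² - J*(-1 + 6*L) (V(L, J) = 9 - (L*L + (-1 + 2*(2*L + L))*J) = 9 - (L² + (-1 + 2*(3*L))*J) = 9 - (L² + (-1 + 6*L)*J) = 9 - (L² + J*(-1 + 6*L)) = 9 + (-L² - J*(-1 + 6*L)) = 9 - L² - J*(-1 + 6*L))
V(44, -59) - 1*(-8) = (9 - 1*44² - 1*(-59)*(-1 + 6*44)) - 1*(-8) = (9 - 1*1936 - 1*(-59)*(-1 + 264)) + 8 = (9 - 1936 - 1*(-59)*263) + 8 = (9 - 1936 + 15517) + 8 = 13590 + 8 = 13598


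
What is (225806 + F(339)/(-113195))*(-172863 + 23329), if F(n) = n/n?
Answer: -3822105514011246/113195 ≈ -3.3766e+10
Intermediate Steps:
F(n) = 1
(225806 + F(339)/(-113195))*(-172863 + 23329) = (225806 + 1/(-113195))*(-172863 + 23329) = (225806 + 1*(-1/113195))*(-149534) = (225806 - 1/113195)*(-149534) = (25560110169/113195)*(-149534) = -3822105514011246/113195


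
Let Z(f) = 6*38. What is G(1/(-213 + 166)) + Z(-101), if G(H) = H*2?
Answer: 10714/47 ≈ 227.96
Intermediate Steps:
Z(f) = 228
G(H) = 2*H
G(1/(-213 + 166)) + Z(-101) = 2/(-213 + 166) + 228 = 2/(-47) + 228 = 2*(-1/47) + 228 = -2/47 + 228 = 10714/47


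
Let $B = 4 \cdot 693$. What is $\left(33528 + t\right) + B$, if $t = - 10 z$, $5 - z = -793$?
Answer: $28320$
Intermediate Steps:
$z = 798$ ($z = 5 - -793 = 5 + 793 = 798$)
$B = 2772$
$t = -7980$ ($t = \left(-10\right) 798 = -7980$)
$\left(33528 + t\right) + B = \left(33528 - 7980\right) + 2772 = 25548 + 2772 = 28320$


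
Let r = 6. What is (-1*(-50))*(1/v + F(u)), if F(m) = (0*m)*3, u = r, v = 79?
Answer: 50/79 ≈ 0.63291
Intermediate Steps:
u = 6
F(m) = 0 (F(m) = 0*3 = 0)
(-1*(-50))*(1/v + F(u)) = (-1*(-50))*(1/79 + 0) = 50*(1/79 + 0) = 50*(1/79) = 50/79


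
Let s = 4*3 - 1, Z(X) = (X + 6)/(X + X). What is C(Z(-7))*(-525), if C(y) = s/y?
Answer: -80850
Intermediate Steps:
Z(X) = (6 + X)/(2*X) (Z(X) = (6 + X)/((2*X)) = (6 + X)*(1/(2*X)) = (6 + X)/(2*X))
s = 11 (s = 12 - 1 = 11)
C(y) = 11/y
C(Z(-7))*(-525) = (11/(((½)*(6 - 7)/(-7))))*(-525) = (11/(((½)*(-⅐)*(-1))))*(-525) = (11/(1/14))*(-525) = (11*14)*(-525) = 154*(-525) = -80850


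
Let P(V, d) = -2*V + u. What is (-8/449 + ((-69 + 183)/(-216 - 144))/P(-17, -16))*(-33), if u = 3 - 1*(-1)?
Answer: 15499/17960 ≈ 0.86297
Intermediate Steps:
u = 4 (u = 3 + 1 = 4)
P(V, d) = 4 - 2*V (P(V, d) = -2*V + 4 = 4 - 2*V)
(-8/449 + ((-69 + 183)/(-216 - 144))/P(-17, -16))*(-33) = (-8/449 + ((-69 + 183)/(-216 - 144))/(4 - 2*(-17)))*(-33) = (-8*1/449 + (114/(-360))/(4 + 34))*(-33) = (-8/449 + (114*(-1/360))/38)*(-33) = (-8/449 - 19/60*1/38)*(-33) = (-8/449 - 1/120)*(-33) = -1409/53880*(-33) = 15499/17960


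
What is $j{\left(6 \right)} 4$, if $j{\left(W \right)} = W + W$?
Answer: $48$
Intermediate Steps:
$j{\left(W \right)} = 2 W$
$j{\left(6 \right)} 4 = 2 \cdot 6 \cdot 4 = 12 \cdot 4 = 48$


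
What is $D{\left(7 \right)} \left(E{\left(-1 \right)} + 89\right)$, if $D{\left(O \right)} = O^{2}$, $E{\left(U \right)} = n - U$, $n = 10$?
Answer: $4900$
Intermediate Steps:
$E{\left(U \right)} = 10 - U$
$D{\left(7 \right)} \left(E{\left(-1 \right)} + 89\right) = 7^{2} \left(\left(10 - -1\right) + 89\right) = 49 \left(\left(10 + 1\right) + 89\right) = 49 \left(11 + 89\right) = 49 \cdot 100 = 4900$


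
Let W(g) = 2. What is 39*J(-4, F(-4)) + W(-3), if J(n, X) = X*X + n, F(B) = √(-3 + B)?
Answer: -427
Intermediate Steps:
J(n, X) = n + X² (J(n, X) = X² + n = n + X²)
39*J(-4, F(-4)) + W(-3) = 39*(-4 + (√(-3 - 4))²) + 2 = 39*(-4 + (√(-7))²) + 2 = 39*(-4 + (I*√7)²) + 2 = 39*(-4 - 7) + 2 = 39*(-11) + 2 = -429 + 2 = -427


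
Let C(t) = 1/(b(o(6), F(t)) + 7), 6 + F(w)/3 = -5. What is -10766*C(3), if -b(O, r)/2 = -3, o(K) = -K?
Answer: -10766/13 ≈ -828.15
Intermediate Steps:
F(w) = -33 (F(w) = -18 + 3*(-5) = -18 - 15 = -33)
b(O, r) = 6 (b(O, r) = -2*(-3) = 6)
C(t) = 1/13 (C(t) = 1/(6 + 7) = 1/13)
-10766*C(3) = -10766*1/13 = -10766/13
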